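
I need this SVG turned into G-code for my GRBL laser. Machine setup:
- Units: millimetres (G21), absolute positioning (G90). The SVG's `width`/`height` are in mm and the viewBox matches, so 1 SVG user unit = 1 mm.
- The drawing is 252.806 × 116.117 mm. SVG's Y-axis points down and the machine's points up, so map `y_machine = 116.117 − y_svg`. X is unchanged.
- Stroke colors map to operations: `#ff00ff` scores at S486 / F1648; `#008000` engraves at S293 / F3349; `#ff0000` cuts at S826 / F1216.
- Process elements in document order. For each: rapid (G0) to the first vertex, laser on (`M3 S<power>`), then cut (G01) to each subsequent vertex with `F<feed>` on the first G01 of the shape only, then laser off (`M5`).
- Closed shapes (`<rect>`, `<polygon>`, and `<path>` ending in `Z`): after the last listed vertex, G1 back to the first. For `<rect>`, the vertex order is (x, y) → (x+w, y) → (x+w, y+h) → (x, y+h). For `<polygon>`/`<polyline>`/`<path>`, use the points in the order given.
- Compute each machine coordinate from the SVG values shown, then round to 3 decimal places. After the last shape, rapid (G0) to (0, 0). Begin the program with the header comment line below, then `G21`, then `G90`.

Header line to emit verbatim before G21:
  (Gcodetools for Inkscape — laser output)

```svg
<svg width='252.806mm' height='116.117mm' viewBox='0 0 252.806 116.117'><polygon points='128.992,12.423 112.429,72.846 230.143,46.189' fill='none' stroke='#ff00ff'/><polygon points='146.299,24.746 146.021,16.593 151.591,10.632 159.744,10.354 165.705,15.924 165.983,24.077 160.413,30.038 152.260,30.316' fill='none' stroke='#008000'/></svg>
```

1 u = 1 mm; y_m = 116.117 − y.

[1] `<polygon>` closed polygon, #ff00ff→score S486 F1648: (128.992,103.694) → (112.429,43.271) → (230.143,69.928) → (128.992,103.694) (closed)

[2] `<polygon>` regular polygon, #008000→engrave S293 F3349: (146.299,91.371) → (146.021,99.524) → (151.591,105.485) → (159.744,105.763) → (165.705,100.193) → (165.983,92.040) → (160.413,86.079) → (152.260,85.801) → (146.299,91.371) (closed)

(Gcodetools for Inkscape — laser output)
G21
G90
G0 X128.992 Y103.694
M3 S486
G01 X112.429 Y43.271 F1648
G01 X230.143 Y69.928
G01 X128.992 Y103.694
M5
G0 X146.299 Y91.371
M3 S293
G01 X146.021 Y99.524 F3349
G01 X151.591 Y105.485
G01 X159.744 Y105.763
G01 X165.705 Y100.193
G01 X165.983 Y92.040
G01 X160.413 Y86.079
G01 X152.260 Y85.801
G01 X146.299 Y91.371
M5
G0 X0.000 Y0.000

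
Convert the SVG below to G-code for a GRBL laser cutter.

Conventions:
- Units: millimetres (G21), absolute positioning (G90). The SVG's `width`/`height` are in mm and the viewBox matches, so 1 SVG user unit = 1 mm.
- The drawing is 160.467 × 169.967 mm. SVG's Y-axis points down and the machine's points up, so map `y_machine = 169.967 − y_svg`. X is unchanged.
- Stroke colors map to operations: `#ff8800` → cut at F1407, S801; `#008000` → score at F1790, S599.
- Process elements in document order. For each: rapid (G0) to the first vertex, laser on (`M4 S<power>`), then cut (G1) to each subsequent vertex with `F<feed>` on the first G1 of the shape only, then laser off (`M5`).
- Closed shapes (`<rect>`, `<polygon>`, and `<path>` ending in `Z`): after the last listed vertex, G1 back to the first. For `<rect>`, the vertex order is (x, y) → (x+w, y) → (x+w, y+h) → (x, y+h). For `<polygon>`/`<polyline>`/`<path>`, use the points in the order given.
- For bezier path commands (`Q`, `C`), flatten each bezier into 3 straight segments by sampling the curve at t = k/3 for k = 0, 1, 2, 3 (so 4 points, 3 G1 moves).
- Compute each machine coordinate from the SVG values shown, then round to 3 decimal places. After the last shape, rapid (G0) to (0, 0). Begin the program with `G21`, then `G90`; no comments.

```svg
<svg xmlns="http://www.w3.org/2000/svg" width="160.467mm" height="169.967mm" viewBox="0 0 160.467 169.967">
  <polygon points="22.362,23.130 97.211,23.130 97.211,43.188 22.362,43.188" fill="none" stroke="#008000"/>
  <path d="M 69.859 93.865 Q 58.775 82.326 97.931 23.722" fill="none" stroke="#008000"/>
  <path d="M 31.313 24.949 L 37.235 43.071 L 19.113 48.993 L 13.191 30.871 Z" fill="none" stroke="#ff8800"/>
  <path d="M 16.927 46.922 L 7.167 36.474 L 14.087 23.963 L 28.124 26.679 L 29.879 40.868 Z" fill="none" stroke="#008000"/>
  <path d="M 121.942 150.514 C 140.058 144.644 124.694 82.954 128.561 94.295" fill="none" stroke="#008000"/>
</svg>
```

G21
G90
G0 X22.362 Y146.837
M4 S599
G1 X97.211 Y146.837 F1790
G1 X97.211 Y126.779
G1 X22.362 Y126.779
G1 X22.362 Y146.837
M5
G0 X69.859 Y76.102
M4 S599
G1 X68.052 Y89.024 F1790
G1 X77.409 Y112.405
G1 X97.931 Y146.245
M5
G0 X31.313 Y145.018
M4 S801
G1 X37.235 Y126.896 F1407
G1 X19.113 Y120.974
G1 X13.191 Y139.096
G1 X31.313 Y145.018
M5
G0 X16.927 Y123.045
M4 S599
G1 X7.167 Y133.493 F1790
G1 X14.087 Y146.004
G1 X28.124 Y143.288
G1 X29.879 Y129.099
G1 X16.927 Y123.045
M5
G0 X121.942 Y19.453
M4 S599
G1 X130.850 Y39.157 F1790
G1 X129.152 Y67.442
G1 X128.561 Y75.672
M5
G0 X0.000 Y0.000

viewBox `0 0 160.467 169.967` with mm width/height → 1 unit = 1 mm. Flip: y_m = 169.967 − y_svg.

**Shape 1** — `<polygon>` rectangle, stroke `#008000` → score (S599, F1790). Machine vertices: (22.362,146.837) → (97.211,146.837) → (97.211,126.779) → (22.362,126.779) → (22.362,146.837). Closed: final G1 returns to the first vertex.

**Shape 2** — `<path>` quadratic bezier, stroke `#008000` → score (S599, F1790). Control points (SVG): P0=(69.859,93.865), P1=(58.775,82.326), P2=(97.931,23.722); sampled at t=k/3. Machine vertices: (69.859,76.102) → (68.052,89.024) → (77.409,112.405) → (97.931,146.245). Open path.

**Shape 3** — `<path>` regular polygon, stroke `#ff8800` → cut (S801, F1407). Machine vertices: (31.313,145.018) → (37.235,126.896) → (19.113,120.974) → (13.191,139.096) → (31.313,145.018). Closed: final G1 returns to the first vertex.

**Shape 4** — `<path>` regular polygon, stroke `#008000` → score (S599, F1790). Machine vertices: (16.927,123.045) → (7.167,133.493) → (14.087,146.004) → (28.124,143.288) → (29.879,129.099) → (16.927,123.045). Closed: final G1 returns to the first vertex.

**Shape 5** — `<path>` cubic bezier, stroke `#008000` → score (S599, F1790). Control points (SVG): P0=(121.942,150.514), P1=(140.058,144.644), P2=(124.694,82.954), P3=(128.561,94.295); sampled at t=k/3. Machine vertices: (121.942,19.453) → (130.850,39.157) → (129.152,67.442) → (128.561,75.672). Open path.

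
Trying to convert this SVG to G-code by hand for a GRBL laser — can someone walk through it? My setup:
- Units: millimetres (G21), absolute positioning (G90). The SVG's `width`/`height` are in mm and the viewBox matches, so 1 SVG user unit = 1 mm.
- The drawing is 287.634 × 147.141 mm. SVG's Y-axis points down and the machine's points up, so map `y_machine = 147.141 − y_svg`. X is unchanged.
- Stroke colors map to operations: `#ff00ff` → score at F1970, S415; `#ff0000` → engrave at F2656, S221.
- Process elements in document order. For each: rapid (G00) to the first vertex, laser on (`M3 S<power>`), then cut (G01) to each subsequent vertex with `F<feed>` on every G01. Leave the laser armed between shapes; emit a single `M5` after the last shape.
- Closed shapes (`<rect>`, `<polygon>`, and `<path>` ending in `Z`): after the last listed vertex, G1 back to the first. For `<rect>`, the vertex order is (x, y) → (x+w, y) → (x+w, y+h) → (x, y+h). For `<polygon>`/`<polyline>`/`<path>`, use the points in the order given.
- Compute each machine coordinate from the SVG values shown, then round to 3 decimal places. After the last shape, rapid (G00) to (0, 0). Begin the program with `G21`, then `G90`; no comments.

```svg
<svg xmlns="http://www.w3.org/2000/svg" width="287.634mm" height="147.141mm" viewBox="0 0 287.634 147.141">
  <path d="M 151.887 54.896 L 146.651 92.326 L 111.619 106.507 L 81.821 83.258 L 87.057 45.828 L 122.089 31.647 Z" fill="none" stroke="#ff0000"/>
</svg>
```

G21
G90
G00 X151.887 Y92.245
M3 S221
G01 X146.651 Y54.815 F2656
G01 X111.619 Y40.634 F2656
G01 X81.821 Y63.883 F2656
G01 X87.057 Y101.313 F2656
G01 X122.089 Y115.494 F2656
G01 X151.887 Y92.245 F2656
M5
G00 X0.000 Y0.000

viewBox `0 0 287.634 147.141` with mm width/height → 1 unit = 1 mm. Flip: y_m = 147.141 − y_svg.

**Shape 1** — `<path>` regular polygon, stroke `#ff0000` → engrave (S221, F2656). Machine vertices: (151.887,92.245) → (146.651,54.815) → (111.619,40.634) → (81.821,63.883) → (87.057,101.313) → (122.089,115.494) → (151.887,92.245). Closed: final G1 returns to the first vertex.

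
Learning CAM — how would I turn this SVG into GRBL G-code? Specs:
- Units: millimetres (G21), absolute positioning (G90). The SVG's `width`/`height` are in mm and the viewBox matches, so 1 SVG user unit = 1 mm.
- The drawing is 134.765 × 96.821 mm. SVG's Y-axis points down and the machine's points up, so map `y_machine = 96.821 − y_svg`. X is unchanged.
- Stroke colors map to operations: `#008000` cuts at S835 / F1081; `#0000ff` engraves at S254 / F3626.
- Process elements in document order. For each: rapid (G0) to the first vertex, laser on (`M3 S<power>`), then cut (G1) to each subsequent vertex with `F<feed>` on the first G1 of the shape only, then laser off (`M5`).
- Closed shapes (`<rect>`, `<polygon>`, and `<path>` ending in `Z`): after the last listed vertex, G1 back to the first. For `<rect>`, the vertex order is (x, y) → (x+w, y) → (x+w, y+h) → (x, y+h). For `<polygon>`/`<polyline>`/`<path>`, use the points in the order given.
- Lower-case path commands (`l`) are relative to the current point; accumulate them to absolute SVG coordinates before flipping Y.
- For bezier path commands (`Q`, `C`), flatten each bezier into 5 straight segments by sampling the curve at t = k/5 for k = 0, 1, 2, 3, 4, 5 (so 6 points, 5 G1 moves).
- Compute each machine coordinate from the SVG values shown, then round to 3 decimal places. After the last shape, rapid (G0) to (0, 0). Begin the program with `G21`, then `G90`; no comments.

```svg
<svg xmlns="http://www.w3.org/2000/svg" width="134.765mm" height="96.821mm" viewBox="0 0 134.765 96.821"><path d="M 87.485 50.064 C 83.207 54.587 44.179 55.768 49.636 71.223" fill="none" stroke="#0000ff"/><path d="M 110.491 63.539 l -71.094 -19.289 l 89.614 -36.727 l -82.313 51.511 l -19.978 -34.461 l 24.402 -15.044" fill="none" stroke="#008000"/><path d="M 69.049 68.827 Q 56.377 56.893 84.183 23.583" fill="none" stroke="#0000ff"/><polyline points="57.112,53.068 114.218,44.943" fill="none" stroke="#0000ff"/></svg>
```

viewBox `0 0 134.765 96.821` with mm width/height → 1 unit = 1 mm. Flip: y_m = 96.821 − y_svg.

**Shape 1** — `<path>` cubic bezier, stroke `#0000ff` → engrave (S254, F3626). Control points (SVG): P0=(87.485,50.064), P1=(83.207,54.587), P2=(44.179,55.768), P3=(49.636,71.223); sampled at t=k/5. Machine vertices: (87.485,46.757) → (81.382,44.303) → (70.742,41.806) → (59.369,38.420) → (51.066,33.299) → (49.636,25.598). Open path.

**Shape 2** — `<path>` open polyline, stroke `#008000` → cut (S835, F1081). Machine vertices: (110.491,33.282) → (39.397,52.571) → (129.011,89.298) → (46.698,37.787) → (26.720,72.248) → (51.122,87.292). Open path.

**Shape 3** — `<path>` quadratic bezier, stroke `#0000ff` → engrave (S254, F3626). Control points (SVG): P0=(69.049,68.827), P1=(56.377,56.893), P2=(84.183,23.583); sampled at t=k/5. Machine vertices: (69.049,27.994) → (65.599,33.623) → (65.388,40.961) → (68.415,50.010) → (74.680,60.769) → (84.183,73.238). Open path.

**Shape 4** — `<polyline>` line segment, stroke `#0000ff` → engrave (S254, F3626). Machine vertices: (57.112,43.753) → (114.218,51.878). Open path.

G21
G90
G0 X87.485 Y46.757
M3 S254
G1 X81.382 Y44.303 F3626
G1 X70.742 Y41.806
G1 X59.369 Y38.420
G1 X51.066 Y33.299
G1 X49.636 Y25.598
M5
G0 X110.491 Y33.282
M3 S835
G1 X39.397 Y52.571 F1081
G1 X129.011 Y89.298
G1 X46.698 Y37.787
G1 X26.720 Y72.248
G1 X51.122 Y87.292
M5
G0 X69.049 Y27.994
M3 S254
G1 X65.599 Y33.623 F3626
G1 X65.388 Y40.961
G1 X68.415 Y50.010
G1 X74.680 Y60.769
G1 X84.183 Y73.238
M5
G0 X57.112 Y43.753
M3 S254
G1 X114.218 Y51.878 F3626
M5
G0 X0.000 Y0.000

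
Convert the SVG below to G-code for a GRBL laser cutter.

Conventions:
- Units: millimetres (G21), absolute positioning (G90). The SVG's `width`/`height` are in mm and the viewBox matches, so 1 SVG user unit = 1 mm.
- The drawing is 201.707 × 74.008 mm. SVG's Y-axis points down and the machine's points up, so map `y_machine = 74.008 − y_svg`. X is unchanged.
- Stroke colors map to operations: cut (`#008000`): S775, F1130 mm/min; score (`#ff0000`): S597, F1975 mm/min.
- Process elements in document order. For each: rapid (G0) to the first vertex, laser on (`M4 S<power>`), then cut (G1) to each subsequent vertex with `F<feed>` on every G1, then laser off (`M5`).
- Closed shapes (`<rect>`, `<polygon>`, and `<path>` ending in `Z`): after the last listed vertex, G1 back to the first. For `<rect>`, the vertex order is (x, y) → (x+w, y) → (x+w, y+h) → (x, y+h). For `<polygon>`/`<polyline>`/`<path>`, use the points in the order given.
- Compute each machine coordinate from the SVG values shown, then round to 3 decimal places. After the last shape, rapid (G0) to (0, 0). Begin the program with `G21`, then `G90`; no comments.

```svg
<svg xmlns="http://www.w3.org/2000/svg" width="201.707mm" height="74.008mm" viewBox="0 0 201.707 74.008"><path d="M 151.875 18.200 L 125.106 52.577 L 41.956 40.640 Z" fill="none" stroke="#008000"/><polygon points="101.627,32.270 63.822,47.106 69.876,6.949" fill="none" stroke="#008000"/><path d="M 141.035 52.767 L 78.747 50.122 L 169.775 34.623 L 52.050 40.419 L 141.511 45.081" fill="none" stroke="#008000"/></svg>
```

G21
G90
G0 X151.875 Y55.808
M4 S775
G1 X125.106 Y21.431 F1130
G1 X41.956 Y33.368 F1130
G1 X151.875 Y55.808 F1130
M5
G0 X101.627 Y41.738
M4 S775
G1 X63.822 Y26.902 F1130
G1 X69.876 Y67.059 F1130
G1 X101.627 Y41.738 F1130
M5
G0 X141.035 Y21.241
M4 S775
G1 X78.747 Y23.886 F1130
G1 X169.775 Y39.385 F1130
G1 X52.050 Y33.589 F1130
G1 X141.511 Y28.927 F1130
M5
G0 X0.000 Y0.000

1 u = 1 mm; y_m = 74.008 − y.

[1] `<path>` closed polygon, #008000→cut S775 F1130: (151.875,55.808) → (125.106,21.431) → (41.956,33.368) → (151.875,55.808) (closed)

[2] `<polygon>` regular polygon, #008000→cut S775 F1130: (101.627,41.738) → (63.822,26.902) → (69.876,67.059) → (101.627,41.738) (closed)

[3] `<path>` open polyline, #008000→cut S775 F1130: (141.035,21.241) → (78.747,23.886) → (169.775,39.385) → (52.050,33.589) → (141.511,28.927)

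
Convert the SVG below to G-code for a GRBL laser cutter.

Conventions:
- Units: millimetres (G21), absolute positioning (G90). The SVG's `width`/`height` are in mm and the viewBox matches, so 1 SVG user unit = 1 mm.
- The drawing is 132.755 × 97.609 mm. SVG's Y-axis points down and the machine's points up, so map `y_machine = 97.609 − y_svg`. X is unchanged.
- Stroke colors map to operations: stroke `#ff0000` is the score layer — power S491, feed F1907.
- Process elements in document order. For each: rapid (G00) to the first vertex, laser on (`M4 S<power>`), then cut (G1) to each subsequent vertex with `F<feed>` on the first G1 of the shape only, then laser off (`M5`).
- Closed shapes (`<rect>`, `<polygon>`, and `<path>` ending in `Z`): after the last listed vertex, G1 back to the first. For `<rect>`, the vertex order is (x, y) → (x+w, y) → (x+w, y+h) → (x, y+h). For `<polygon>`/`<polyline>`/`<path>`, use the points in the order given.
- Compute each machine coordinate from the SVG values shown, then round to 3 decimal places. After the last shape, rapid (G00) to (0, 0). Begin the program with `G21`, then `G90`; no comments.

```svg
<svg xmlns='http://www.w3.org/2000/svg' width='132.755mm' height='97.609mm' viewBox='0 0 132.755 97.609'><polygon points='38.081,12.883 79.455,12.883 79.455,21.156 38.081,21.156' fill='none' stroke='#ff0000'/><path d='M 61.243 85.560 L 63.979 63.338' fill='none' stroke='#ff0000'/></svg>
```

Since the viewBox matches the mm dimensions, user units are millimetres directly. The only transform is the Y-flip y_m = 97.609 − y_svg.

Shape 1 is a rectangle drawn with `<polygon>`. Its stroke #ff0000 means score at S491, F1907. After flipping Y the toolpath is (38.081,84.726) → (79.455,84.726) → (79.455,76.453) → (38.081,76.453) → (38.081,84.726), returning to the start.

Shape 2 is a line segment drawn with `<path>`. Its stroke #ff0000 means score at S491, F1907. After flipping Y the toolpath is (61.243,12.049) → (63.979,34.271).

G21
G90
G00 X38.081 Y84.726
M4 S491
G1 X79.455 Y84.726 F1907
G1 X79.455 Y76.453
G1 X38.081 Y76.453
G1 X38.081 Y84.726
M5
G00 X61.243 Y12.049
M4 S491
G1 X63.979 Y34.271 F1907
M5
G00 X0.000 Y0.000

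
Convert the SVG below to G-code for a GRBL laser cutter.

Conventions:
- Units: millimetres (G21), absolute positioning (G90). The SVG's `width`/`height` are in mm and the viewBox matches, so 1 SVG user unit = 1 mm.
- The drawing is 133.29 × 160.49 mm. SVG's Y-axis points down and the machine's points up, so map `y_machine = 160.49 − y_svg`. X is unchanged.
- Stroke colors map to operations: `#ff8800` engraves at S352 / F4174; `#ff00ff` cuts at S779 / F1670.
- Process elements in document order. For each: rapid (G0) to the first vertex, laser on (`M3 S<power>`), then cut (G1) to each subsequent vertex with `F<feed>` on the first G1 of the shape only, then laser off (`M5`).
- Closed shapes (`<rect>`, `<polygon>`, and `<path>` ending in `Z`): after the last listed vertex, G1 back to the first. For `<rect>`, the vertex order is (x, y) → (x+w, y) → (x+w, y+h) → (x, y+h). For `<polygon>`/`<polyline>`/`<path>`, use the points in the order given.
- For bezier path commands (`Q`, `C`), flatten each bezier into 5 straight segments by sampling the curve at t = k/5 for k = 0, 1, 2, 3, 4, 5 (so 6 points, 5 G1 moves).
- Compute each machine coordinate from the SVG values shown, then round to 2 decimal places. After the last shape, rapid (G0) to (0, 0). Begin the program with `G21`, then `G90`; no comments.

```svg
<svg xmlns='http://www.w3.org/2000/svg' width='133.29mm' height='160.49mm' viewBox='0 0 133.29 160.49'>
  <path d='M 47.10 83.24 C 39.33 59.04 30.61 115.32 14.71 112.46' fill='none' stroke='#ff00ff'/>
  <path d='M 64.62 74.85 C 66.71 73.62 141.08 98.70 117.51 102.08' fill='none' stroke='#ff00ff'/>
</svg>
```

1 u = 1 mm; y_m = 160.49 − y.

[1] `<path>` cubic bezier, #ff00ff→cut S779 F1670: (47.10,77.25) → (42.27,83.23) → (36.92,76.60) → (30.74,64.05) → (23.44,52.29) → (14.71,48.03)

[2] `<path>` cubic bezier, #ff00ff→cut S779 F1670: (64.62,85.64) → (73.19,83.60) → (90.93,77.56) → (109.68,69.81) → (121.26,62.66) → (117.51,58.41)

G21
G90
G0 X47.10 Y77.25
M3 S779
G1 X42.27 Y83.23 F1670
G1 X36.92 Y76.60
G1 X30.74 Y64.05
G1 X23.44 Y52.29
G1 X14.71 Y48.03
M5
G0 X64.62 Y85.64
M3 S779
G1 X73.19 Y83.60 F1670
G1 X90.93 Y77.56
G1 X109.68 Y69.81
G1 X121.26 Y62.66
G1 X117.51 Y58.41
M5
G0 X0.00 Y0.00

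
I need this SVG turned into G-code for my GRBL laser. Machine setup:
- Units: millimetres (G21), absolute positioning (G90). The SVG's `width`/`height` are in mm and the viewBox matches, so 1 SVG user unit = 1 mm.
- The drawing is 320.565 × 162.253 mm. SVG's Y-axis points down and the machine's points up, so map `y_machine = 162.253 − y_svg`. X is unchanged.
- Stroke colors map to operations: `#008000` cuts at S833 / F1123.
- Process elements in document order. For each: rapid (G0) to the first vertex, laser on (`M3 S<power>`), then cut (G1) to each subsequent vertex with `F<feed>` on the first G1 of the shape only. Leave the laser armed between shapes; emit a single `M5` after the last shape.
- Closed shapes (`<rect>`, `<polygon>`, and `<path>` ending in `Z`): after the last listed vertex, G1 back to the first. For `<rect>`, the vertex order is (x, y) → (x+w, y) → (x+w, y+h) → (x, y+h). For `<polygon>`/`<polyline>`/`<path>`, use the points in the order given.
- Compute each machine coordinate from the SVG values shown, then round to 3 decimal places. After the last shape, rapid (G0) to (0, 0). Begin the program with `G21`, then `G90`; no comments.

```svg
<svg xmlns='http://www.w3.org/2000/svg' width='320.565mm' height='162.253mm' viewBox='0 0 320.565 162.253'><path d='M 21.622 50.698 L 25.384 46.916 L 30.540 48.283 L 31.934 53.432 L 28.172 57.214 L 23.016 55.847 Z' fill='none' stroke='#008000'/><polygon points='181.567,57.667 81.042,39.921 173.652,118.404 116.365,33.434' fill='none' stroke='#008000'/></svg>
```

1 u = 1 mm; y_m = 162.253 − y.

[1] `<path>` regular polygon, #008000→cut S833 F1123: (21.622,111.555) → (25.384,115.337) → (30.540,113.970) → (31.934,108.821) → (28.172,105.039) → (23.016,106.406) → (21.622,111.555) (closed)

[2] `<polygon>` closed polygon, #008000→cut S833 F1123: (181.567,104.586) → (81.042,122.332) → (173.652,43.849) → (116.365,128.819) → (181.567,104.586) (closed)

G21
G90
G0 X21.622 Y111.555
M3 S833
G1 X25.384 Y115.337 F1123
G1 X30.540 Y113.970
G1 X31.934 Y108.821
G1 X28.172 Y105.039
G1 X23.016 Y106.406
G1 X21.622 Y111.555
G0 X181.567 Y104.586
M3 S833
G1 X81.042 Y122.332 F1123
G1 X173.652 Y43.849
G1 X116.365 Y128.819
G1 X181.567 Y104.586
M5
G0 X0.000 Y0.000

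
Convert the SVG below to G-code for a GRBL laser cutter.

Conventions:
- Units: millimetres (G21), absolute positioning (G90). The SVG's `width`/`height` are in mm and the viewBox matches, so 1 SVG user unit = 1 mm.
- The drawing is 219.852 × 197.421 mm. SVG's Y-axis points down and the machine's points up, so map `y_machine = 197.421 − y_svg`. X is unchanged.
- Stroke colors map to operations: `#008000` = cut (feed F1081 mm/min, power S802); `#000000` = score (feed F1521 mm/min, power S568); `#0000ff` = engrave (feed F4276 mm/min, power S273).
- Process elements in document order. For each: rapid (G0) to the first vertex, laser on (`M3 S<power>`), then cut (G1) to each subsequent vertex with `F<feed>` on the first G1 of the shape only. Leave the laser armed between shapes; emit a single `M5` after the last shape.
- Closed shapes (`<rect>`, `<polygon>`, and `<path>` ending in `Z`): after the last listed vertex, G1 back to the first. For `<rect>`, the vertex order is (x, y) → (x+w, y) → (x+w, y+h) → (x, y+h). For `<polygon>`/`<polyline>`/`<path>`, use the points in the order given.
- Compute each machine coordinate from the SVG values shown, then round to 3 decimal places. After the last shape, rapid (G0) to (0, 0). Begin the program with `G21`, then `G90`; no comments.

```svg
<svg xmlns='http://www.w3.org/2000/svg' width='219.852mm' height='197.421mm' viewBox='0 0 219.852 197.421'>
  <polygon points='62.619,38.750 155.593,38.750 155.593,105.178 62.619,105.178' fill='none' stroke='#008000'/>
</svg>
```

1 u = 1 mm; y_m = 197.421 − y.

[1] `<polygon>` rectangle, #008000→cut S802 F1081: (62.619,158.671) → (155.593,158.671) → (155.593,92.243) → (62.619,92.243) → (62.619,158.671) (closed)

G21
G90
G0 X62.619 Y158.671
M3 S802
G1 X155.593 Y158.671 F1081
G1 X155.593 Y92.243
G1 X62.619 Y92.243
G1 X62.619 Y158.671
M5
G0 X0.000 Y0.000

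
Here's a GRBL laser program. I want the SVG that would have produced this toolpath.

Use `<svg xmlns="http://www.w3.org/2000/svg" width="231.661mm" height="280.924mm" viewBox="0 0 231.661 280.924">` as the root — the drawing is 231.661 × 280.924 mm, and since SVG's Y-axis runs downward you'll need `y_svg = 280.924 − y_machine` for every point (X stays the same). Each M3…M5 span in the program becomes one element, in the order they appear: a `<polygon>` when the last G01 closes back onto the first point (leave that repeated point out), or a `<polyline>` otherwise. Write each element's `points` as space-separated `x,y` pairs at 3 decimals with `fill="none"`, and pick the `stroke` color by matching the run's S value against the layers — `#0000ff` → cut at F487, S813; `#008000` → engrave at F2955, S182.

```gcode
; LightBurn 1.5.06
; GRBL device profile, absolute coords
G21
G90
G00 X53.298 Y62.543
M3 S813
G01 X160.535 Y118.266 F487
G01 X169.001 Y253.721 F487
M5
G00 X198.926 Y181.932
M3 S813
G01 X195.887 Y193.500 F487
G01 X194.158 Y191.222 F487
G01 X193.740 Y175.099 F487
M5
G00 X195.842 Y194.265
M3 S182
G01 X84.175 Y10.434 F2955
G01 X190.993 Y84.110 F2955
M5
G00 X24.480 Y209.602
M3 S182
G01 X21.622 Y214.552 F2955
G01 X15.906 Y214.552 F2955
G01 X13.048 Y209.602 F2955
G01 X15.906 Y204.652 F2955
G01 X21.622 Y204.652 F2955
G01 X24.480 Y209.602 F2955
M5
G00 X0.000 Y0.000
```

<svg xmlns="http://www.w3.org/2000/svg" width="231.661mm" height="280.924mm" viewBox="0 0 231.661 280.924">
  <polyline points="53.298,218.381 160.535,162.658 169.001,27.203" fill="none" stroke="#0000ff"/>
  <polyline points="198.926,98.992 195.887,87.424 194.158,89.702 193.740,105.825" fill="none" stroke="#0000ff"/>
  <polyline points="195.842,86.659 84.175,270.490 190.993,196.814" fill="none" stroke="#008000"/>
  <polygon points="24.480,71.322 21.622,66.372 15.906,66.372 13.048,71.322 15.906,76.272 21.622,76.272" fill="none" stroke="#008000"/>
</svg>

y_svg = 280.924 − y_m.

[1] S813→`#0000ff` (cut); open run; points: 53.298,218.381 160.535,162.658 169.001,27.203

[2] S813→`#0000ff` (cut); open run; points: 198.926,98.992 195.887,87.424 194.158,89.702 193.740,105.825

[3] S182→`#008000` (engrave); open run; points: 195.842,86.659 84.175,270.490 190.993,196.814

[4] S182→`#008000` (engrave); closed run; points: 24.480,71.322 21.622,66.372 15.906,66.372 13.048,71.322 15.906,76.272 21.622,76.272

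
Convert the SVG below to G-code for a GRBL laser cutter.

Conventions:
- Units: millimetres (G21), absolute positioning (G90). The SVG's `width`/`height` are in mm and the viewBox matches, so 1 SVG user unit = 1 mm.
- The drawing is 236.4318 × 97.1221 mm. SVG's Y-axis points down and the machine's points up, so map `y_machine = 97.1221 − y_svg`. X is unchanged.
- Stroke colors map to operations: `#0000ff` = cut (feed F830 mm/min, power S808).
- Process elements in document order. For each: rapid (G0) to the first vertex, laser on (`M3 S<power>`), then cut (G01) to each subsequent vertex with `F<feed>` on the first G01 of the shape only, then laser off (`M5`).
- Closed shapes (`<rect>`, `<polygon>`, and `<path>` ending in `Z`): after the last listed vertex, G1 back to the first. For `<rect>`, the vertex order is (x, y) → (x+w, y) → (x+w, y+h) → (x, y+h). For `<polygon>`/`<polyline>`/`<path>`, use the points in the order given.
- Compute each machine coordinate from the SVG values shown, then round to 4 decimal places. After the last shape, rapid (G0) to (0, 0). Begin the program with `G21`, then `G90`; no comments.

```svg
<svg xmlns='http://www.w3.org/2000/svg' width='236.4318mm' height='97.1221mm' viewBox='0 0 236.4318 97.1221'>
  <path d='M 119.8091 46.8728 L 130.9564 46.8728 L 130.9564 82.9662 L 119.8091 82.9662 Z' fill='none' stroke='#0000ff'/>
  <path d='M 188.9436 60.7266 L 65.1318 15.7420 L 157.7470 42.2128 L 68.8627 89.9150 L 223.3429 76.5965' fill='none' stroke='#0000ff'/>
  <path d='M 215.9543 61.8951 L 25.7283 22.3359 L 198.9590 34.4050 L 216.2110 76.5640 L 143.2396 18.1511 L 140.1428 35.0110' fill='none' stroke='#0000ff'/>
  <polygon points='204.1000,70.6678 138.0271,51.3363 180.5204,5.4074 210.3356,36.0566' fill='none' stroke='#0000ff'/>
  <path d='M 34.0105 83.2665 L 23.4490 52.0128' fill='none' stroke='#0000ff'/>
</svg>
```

1 u = 1 mm; y_m = 97.1221 − y.

[1] `<path>` rectangle, #0000ff→cut S808 F830: (119.8091,50.2493) → (130.9564,50.2493) → (130.9564,14.1559) → (119.8091,14.1559) → (119.8091,50.2493) (closed)

[2] `<path>` open polyline, #0000ff→cut S808 F830: (188.9436,36.3955) → (65.1318,81.3801) → (157.7470,54.9093) → (68.8627,7.2071) → (223.3429,20.5256)

[3] `<path>` open polyline, #0000ff→cut S808 F830: (215.9543,35.2270) → (25.7283,74.7862) → (198.9590,62.7171) → (216.2110,20.5581) → (143.2396,78.9710) → (140.1428,62.1111)

[4] `<polygon>` closed polygon, #0000ff→cut S808 F830: (204.1000,26.4543) → (138.0271,45.7858) → (180.5204,91.7147) → (210.3356,61.0655) → (204.1000,26.4543) (closed)

[5] `<path>` line segment, #0000ff→cut S808 F830: (34.0105,13.8556) → (23.4490,45.1093)

G21
G90
G0 X119.8091 Y50.2493
M3 S808
G01 X130.9564 Y50.2493 F830
G01 X130.9564 Y14.1559
G01 X119.8091 Y14.1559
G01 X119.8091 Y50.2493
M5
G0 X188.9436 Y36.3955
M3 S808
G01 X65.1318 Y81.3801 F830
G01 X157.7470 Y54.9093
G01 X68.8627 Y7.2071
G01 X223.3429 Y20.5256
M5
G0 X215.9543 Y35.2270
M3 S808
G01 X25.7283 Y74.7862 F830
G01 X198.9590 Y62.7171
G01 X216.2110 Y20.5581
G01 X143.2396 Y78.9710
G01 X140.1428 Y62.1111
M5
G0 X204.1000 Y26.4543
M3 S808
G01 X138.0271 Y45.7858 F830
G01 X180.5204 Y91.7147
G01 X210.3356 Y61.0655
G01 X204.1000 Y26.4543
M5
G0 X34.0105 Y13.8556
M3 S808
G01 X23.4490 Y45.1093 F830
M5
G0 X0.0000 Y0.0000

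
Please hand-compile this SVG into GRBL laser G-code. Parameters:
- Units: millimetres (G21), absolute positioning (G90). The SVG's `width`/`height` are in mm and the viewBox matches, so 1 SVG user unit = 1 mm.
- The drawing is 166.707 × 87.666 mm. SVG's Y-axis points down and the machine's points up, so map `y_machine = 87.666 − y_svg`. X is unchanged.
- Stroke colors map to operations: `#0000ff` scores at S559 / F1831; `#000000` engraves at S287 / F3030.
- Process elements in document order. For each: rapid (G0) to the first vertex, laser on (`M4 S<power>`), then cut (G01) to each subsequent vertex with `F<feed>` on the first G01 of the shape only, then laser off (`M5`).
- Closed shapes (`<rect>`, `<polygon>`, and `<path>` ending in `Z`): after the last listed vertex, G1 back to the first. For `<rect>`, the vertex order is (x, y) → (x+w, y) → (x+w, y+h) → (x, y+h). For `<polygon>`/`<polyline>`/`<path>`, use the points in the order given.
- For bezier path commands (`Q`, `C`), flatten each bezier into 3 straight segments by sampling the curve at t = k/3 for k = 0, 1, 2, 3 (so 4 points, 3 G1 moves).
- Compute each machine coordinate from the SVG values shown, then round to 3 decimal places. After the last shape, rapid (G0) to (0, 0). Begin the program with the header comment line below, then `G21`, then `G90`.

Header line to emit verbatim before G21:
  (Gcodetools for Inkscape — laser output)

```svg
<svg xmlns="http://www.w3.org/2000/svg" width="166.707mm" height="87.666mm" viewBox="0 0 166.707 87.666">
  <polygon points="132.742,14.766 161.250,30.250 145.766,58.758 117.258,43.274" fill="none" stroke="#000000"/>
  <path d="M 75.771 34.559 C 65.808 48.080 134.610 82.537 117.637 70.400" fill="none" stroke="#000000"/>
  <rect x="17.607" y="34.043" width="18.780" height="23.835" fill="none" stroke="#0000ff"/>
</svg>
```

Since the viewBox matches the mm dimensions, user units are millimetres directly. The only transform is the Y-flip y_m = 87.666 − y_svg.

Shape 1 is a regular polygon drawn with `<polygon>`. Its stroke #000000 means engrave at S287, F3030. After flipping Y the toolpath is (132.742,72.900) → (161.250,57.416) → (145.766,28.908) → (117.258,44.392) → (132.742,72.900), returning to the start.

Shape 2 is a cubic bezier drawn with `<path>`. Its stroke #000000 means engrave at S287, F3030. After flipping Y the toolpath is (75.771,53.107) → (85.969,35.108) → (112.112,18.159) → (117.637,17.266).

Shape 3 is a rectangle drawn with `<rect>`. Its stroke #0000ff means score at S559, F1831. After flipping Y the toolpath is (17.607,53.623) → (36.387,53.623) → (36.387,29.788) → (17.607,29.788) → (17.607,53.623), returning to the start.

(Gcodetools for Inkscape — laser output)
G21
G90
G0 X132.742 Y72.900
M4 S287
G01 X161.250 Y57.416 F3030
G01 X145.766 Y28.908
G01 X117.258 Y44.392
G01 X132.742 Y72.900
M5
G0 X75.771 Y53.107
M4 S287
G01 X85.969 Y35.108 F3030
G01 X112.112 Y18.159
G01 X117.637 Y17.266
M5
G0 X17.607 Y53.623
M4 S559
G01 X36.387 Y53.623 F1831
G01 X36.387 Y29.788
G01 X17.607 Y29.788
G01 X17.607 Y53.623
M5
G0 X0.000 Y0.000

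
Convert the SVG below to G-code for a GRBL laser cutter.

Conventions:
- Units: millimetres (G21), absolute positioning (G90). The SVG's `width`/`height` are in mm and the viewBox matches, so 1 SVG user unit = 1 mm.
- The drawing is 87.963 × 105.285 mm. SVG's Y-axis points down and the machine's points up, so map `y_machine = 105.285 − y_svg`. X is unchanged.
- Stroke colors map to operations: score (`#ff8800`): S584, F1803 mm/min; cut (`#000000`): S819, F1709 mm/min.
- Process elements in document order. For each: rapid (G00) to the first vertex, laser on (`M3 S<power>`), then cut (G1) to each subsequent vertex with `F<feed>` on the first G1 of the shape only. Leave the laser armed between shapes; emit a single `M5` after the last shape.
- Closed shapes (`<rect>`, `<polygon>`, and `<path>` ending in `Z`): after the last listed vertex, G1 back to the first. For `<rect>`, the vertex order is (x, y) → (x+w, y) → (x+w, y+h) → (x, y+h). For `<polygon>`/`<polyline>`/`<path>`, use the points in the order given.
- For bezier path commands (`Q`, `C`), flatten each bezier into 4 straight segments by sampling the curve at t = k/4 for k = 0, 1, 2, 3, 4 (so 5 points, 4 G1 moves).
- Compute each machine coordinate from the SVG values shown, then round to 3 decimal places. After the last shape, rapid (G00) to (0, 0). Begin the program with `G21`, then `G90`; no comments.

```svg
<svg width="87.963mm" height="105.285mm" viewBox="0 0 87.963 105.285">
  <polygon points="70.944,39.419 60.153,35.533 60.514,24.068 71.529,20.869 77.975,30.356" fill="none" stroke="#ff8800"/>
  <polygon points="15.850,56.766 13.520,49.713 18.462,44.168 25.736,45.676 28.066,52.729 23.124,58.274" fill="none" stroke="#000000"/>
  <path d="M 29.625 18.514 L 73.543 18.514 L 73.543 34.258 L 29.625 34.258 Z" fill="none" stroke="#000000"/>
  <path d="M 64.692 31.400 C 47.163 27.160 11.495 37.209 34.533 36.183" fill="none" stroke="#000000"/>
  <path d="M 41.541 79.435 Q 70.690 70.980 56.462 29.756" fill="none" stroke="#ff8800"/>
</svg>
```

G21
G90
G00 X70.944 Y65.866
M3 S584
G1 X60.153 Y69.752 F1803
G1 X60.514 Y81.217
G1 X71.529 Y84.416
G1 X77.975 Y74.929
G1 X70.944 Y65.866
G00 X15.850 Y48.519
M3 S819
G1 X13.520 Y55.572 F1709
G1 X18.462 Y61.117
G1 X25.736 Y59.609
G1 X28.066 Y52.556
G1 X23.124 Y47.011
G1 X15.850 Y48.519
G00 X29.625 Y86.771
M3 S819
G1 X73.543 Y86.771 F1709
G1 X73.543 Y71.027
G1 X29.625 Y71.027
G1 X29.625 Y86.771
G00 X64.692 Y73.885
M3 S819
G1 X49.345 Y74.782 F1709
G1 X34.400 Y72.699
G1 X27.061 Y70.013
G1 X34.533 Y69.102
G00 X41.541 Y25.850
M3 S584
G1 X53.404 Y32.126 F1803
G1 X59.846 Y42.497
G1 X60.865 Y56.965
G1 X56.462 Y75.529
M5
G00 X0.000 Y0.000

Since the viewBox matches the mm dimensions, user units are millimetres directly. The only transform is the Y-flip y_m = 105.285 − y_svg.

Shape 1 is a regular polygon drawn with `<polygon>`. Its stroke #ff8800 means score at S584, F1803. After flipping Y the toolpath is (70.944,65.866) → (60.153,69.752) → (60.514,81.217) → (71.529,84.416) → (77.975,74.929) → (70.944,65.866), returning to the start.

Shape 2 is a regular polygon drawn with `<polygon>`. Its stroke #000000 means cut at S819, F1709. After flipping Y the toolpath is (15.850,48.519) → (13.520,55.572) → (18.462,61.117) → (25.736,59.609) → (28.066,52.556) → (23.124,47.011) → (15.850,48.519), returning to the start.

Shape 3 is a rectangle drawn with `<path>`. Its stroke #000000 means cut at S819, F1709. After flipping Y the toolpath is (29.625,86.771) → (73.543,86.771) → (73.543,71.027) → (29.625,71.027) → (29.625,86.771), returning to the start.

Shape 4 is a cubic bezier drawn with `<path>`. Its stroke #000000 means cut at S819, F1709. After flipping Y the toolpath is (64.692,73.885) → (49.345,74.782) → (34.400,72.699) → (27.061,70.013) → (34.533,69.102).

Shape 5 is a quadratic bezier drawn with `<path>`. Its stroke #ff8800 means score at S584, F1803. After flipping Y the toolpath is (41.541,25.850) → (53.404,32.126) → (59.846,42.497) → (60.865,56.965) → (56.462,75.529).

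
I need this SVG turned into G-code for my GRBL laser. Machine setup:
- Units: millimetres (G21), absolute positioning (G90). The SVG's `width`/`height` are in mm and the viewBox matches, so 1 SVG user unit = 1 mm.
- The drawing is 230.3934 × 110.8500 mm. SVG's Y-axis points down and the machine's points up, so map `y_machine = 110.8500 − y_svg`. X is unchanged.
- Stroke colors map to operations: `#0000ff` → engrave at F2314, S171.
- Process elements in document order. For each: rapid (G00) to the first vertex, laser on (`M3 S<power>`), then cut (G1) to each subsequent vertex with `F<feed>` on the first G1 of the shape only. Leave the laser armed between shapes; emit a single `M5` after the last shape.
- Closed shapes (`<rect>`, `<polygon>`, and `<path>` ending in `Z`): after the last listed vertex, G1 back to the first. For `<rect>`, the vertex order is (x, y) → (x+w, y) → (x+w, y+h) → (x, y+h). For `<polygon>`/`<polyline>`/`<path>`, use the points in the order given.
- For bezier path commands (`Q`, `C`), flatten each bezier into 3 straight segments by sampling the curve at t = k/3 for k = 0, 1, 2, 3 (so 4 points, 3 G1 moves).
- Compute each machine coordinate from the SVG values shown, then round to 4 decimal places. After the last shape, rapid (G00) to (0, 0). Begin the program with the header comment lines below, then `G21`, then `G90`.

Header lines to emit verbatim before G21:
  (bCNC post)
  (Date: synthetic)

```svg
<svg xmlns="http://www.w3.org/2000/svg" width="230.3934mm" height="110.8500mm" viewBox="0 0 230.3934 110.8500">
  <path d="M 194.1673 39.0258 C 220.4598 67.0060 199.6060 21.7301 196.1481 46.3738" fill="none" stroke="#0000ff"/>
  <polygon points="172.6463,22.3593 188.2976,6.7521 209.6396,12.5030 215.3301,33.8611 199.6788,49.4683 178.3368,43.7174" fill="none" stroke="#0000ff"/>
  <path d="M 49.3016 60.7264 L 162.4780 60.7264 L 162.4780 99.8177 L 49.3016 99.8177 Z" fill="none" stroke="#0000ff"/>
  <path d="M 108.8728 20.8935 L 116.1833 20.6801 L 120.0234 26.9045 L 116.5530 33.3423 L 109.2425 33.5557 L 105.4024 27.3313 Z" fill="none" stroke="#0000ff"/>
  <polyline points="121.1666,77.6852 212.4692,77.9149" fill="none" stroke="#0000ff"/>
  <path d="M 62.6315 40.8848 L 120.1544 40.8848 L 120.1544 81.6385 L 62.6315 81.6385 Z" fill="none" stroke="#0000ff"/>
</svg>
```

(bCNC post)
(Date: synthetic)
G21
G90
G00 X194.1673 Y71.8242
M3 S171
G1 X207.1348 Y62.9599 F2314
G1 X203.0142 Y71.1162
G1 X196.1481 Y64.4762
G00 X172.6463 Y88.4907
M3 S171
G1 X188.2976 Y104.0979 F2314
G1 X209.6396 Y98.3470
G1 X215.3301 Y76.9889
G1 X199.6788 Y61.3817
G1 X178.3368 Y67.1326
G1 X172.6463 Y88.4907
G00 X49.3016 Y50.1236
M3 S171
G1 X162.4780 Y50.1236 F2314
G1 X162.4780 Y11.0323
G1 X49.3016 Y11.0323
G1 X49.3016 Y50.1236
G00 X108.8728 Y89.9565
M3 S171
G1 X116.1833 Y90.1699 F2314
G1 X120.0234 Y83.9455
G1 X116.5530 Y77.5077
G1 X109.2425 Y77.2943
G1 X105.4024 Y83.5187
G1 X108.8728 Y89.9565
G00 X121.1666 Y33.1648
M3 S171
G1 X212.4692 Y32.9351 F2314
G00 X62.6315 Y69.9652
M3 S171
G1 X120.1544 Y69.9652 F2314
G1 X120.1544 Y29.2115
G1 X62.6315 Y29.2115
G1 X62.6315 Y69.9652
M5
G00 X0.0000 Y0.0000

viewBox `0 0 230.3934 110.8500` with mm width/height → 1 unit = 1 mm. Flip: y_m = 110.8500 − y_svg.

**Shape 1** — `<path>` cubic bezier, stroke `#0000ff` → engrave (S171, F2314). Control points (SVG): P0=(194.1673,39.0258), P1=(220.4598,67.0060), P2=(199.6060,21.7301), P3=(196.1481,46.3738); sampled at t=k/3. Machine vertices: (194.1673,71.8242) → (207.1348,62.9599) → (203.0142,71.1162) → (196.1481,64.4762). Open path.

**Shape 2** — `<polygon>` regular polygon, stroke `#0000ff` → engrave (S171, F2314). Machine vertices: (172.6463,88.4907) → (188.2976,104.0979) → (209.6396,98.3470) → (215.3301,76.9889) → (199.6788,61.3817) → (178.3368,67.1326) → (172.6463,88.4907). Closed: final G1 returns to the first vertex.

**Shape 3** — `<path>` rectangle, stroke `#0000ff` → engrave (S171, F2314). Machine vertices: (49.3016,50.1236) → (162.4780,50.1236) → (162.4780,11.0323) → (49.3016,11.0323) → (49.3016,50.1236). Closed: final G1 returns to the first vertex.

**Shape 4** — `<path>` regular polygon, stroke `#0000ff` → engrave (S171, F2314). Machine vertices: (108.8728,89.9565) → (116.1833,90.1699) → (120.0234,83.9455) → (116.5530,77.5077) → (109.2425,77.2943) → (105.4024,83.5187) → (108.8728,89.9565). Closed: final G1 returns to the first vertex.

**Shape 5** — `<polyline>` line segment, stroke `#0000ff` → engrave (S171, F2314). Machine vertices: (121.1666,33.1648) → (212.4692,32.9351). Open path.

**Shape 6** — `<path>` rectangle, stroke `#0000ff` → engrave (S171, F2314). Machine vertices: (62.6315,69.9652) → (120.1544,69.9652) → (120.1544,29.2115) → (62.6315,29.2115) → (62.6315,69.9652). Closed: final G1 returns to the first vertex.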